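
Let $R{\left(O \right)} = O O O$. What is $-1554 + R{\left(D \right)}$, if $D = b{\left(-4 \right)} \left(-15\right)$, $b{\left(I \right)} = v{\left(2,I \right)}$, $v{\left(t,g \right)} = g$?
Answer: $214446$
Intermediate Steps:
$b{\left(I \right)} = I$
$D = 60$ ($D = \left(-4\right) \left(-15\right) = 60$)
$R{\left(O \right)} = O^{3}$ ($R{\left(O \right)} = O^{2} O = O^{3}$)
$-1554 + R{\left(D \right)} = -1554 + 60^{3} = -1554 + 216000 = 214446$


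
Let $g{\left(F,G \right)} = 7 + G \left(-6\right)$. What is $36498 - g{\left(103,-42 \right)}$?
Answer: $36239$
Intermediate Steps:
$g{\left(F,G \right)} = 7 - 6 G$
$36498 - g{\left(103,-42 \right)} = 36498 - \left(7 - -252\right) = 36498 - \left(7 + 252\right) = 36498 - 259 = 36239$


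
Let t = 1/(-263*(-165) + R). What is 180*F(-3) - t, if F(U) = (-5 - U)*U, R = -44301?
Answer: 978481/906 ≈ 1080.0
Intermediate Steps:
F(U) = U*(-5 - U)
t = -1/906 (t = 1/(-263*(-165) - 44301) = 1/(43395 - 44301) = 1/(-906) = -1/906 ≈ -0.0011038)
180*F(-3) - t = 180*(-1*(-3)*(5 - 3)) - 1*(-1/906) = 180*(-1*(-3)*2) + 1/906 = 180*6 + 1/906 = 1080 + 1/906 = 978481/906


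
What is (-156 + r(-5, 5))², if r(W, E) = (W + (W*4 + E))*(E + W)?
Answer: 24336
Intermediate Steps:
r(W, E) = (E + W)*(E + 5*W) (r(W, E) = (W + (4*W + E))*(E + W) = (W + (E + 4*W))*(E + W) = (E + 5*W)*(E + W) = (E + W)*(E + 5*W))
(-156 + r(-5, 5))² = (-156 + (5² + 5*(-5)² + 6*5*(-5)))² = (-156 + (25 + 5*25 - 150))² = (-156 + (25 + 125 - 150))² = (-156 + 0)² = (-156)² = 24336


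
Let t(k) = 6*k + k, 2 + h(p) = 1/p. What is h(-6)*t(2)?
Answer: -91/3 ≈ -30.333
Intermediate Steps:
h(p) = -2 + 1/p
t(k) = 7*k
h(-6)*t(2) = (-2 + 1/(-6))*(7*2) = (-2 - ⅙)*14 = -13/6*14 = -91/3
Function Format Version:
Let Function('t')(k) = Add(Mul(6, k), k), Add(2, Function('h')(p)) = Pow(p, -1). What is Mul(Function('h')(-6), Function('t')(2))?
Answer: Rational(-91, 3) ≈ -30.333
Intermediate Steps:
Function('h')(p) = Add(-2, Pow(p, -1))
Function('t')(k) = Mul(7, k)
Mul(Function('h')(-6), Function('t')(2)) = Mul(Add(-2, Pow(-6, -1)), Mul(7, 2)) = Mul(Add(-2, Rational(-1, 6)), 14) = Mul(Rational(-13, 6), 14) = Rational(-91, 3)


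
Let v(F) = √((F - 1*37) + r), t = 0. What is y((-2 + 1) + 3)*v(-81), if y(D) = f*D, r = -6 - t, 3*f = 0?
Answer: 0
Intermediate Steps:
f = 0 (f = (⅓)*0 = 0)
r = -6 (r = -6 - 1*0 = -6 + 0 = -6)
y(D) = 0 (y(D) = 0*D = 0)
v(F) = √(-43 + F) (v(F) = √((F - 1*37) - 6) = √((F - 37) - 6) = √((-37 + F) - 6) = √(-43 + F))
y((-2 + 1) + 3)*v(-81) = 0*√(-43 - 81) = 0*√(-124) = 0*(2*I*√31) = 0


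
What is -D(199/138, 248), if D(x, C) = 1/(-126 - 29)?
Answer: 1/155 ≈ 0.0064516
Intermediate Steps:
D(x, C) = -1/155 (D(x, C) = 1/(-155) = -1/155)
-D(199/138, 248) = -1*(-1/155) = 1/155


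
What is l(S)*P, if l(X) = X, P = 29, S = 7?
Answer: 203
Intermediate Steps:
l(S)*P = 7*29 = 203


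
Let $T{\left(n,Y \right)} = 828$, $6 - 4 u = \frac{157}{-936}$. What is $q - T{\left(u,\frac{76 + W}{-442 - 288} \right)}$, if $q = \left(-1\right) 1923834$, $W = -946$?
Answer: $-1924662$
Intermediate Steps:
$u = \frac{5773}{3744}$ ($u = \frac{3}{2} - \frac{157 \frac{1}{-936}}{4} = \frac{3}{2} - \frac{157 \left(- \frac{1}{936}\right)}{4} = \frac{3}{2} - - \frac{157}{3744} = \frac{3}{2} + \frac{157}{3744} = \frac{5773}{3744} \approx 1.5419$)
$q = -1923834$
$q - T{\left(u,\frac{76 + W}{-442 - 288} \right)} = -1923834 - 828 = -1924662$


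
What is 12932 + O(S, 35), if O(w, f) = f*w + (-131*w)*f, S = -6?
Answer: 40232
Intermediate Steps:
O(w, f) = -130*f*w (O(w, f) = f*w - 131*f*w = -130*f*w)
12932 + O(S, 35) = 12932 - 130*35*(-6) = 12932 + 27300 = 40232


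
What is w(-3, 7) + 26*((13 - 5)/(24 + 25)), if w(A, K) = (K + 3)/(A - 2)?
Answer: 110/49 ≈ 2.2449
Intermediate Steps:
w(A, K) = (3 + K)/(-2 + A)
w(-3, 7) + 26*((13 - 5)/(24 + 25)) = (3 + 7)/(-2 - 3) + 26*((13 - 5)/(24 + 25)) = 10/(-5) + 26*(8/49) = -⅕*10 + 26*(8*(1/49)) = -2 + 26*(8/49) = -2 + 208/49 = 110/49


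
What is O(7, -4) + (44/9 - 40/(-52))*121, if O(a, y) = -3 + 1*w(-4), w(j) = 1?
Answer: 79868/117 ≈ 682.63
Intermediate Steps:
O(a, y) = -2 (O(a, y) = -3 + 1*1 = -3 + 1 = -2)
O(7, -4) + (44/9 - 40/(-52))*121 = -2 + (44/9 - 40/(-52))*121 = -2 + (44*(⅑) - 40*(-1/52))*121 = -2 + (44/9 + 10/13)*121 = -2 + (662/117)*121 = -2 + 80102/117 = 79868/117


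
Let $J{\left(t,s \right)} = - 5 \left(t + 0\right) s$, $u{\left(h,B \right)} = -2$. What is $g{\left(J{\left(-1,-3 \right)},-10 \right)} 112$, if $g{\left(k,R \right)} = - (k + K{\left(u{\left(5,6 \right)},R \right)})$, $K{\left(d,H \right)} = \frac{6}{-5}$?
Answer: $\frac{9072}{5} \approx 1814.4$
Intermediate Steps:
$J{\left(t,s \right)} = - 5 s t$ ($J{\left(t,s \right)} = - 5 t s = - 5 s t$)
$K{\left(d,H \right)} = - \frac{6}{5}$ ($K{\left(d,H \right)} = 6 \left(- \frac{1}{5}\right) = - \frac{6}{5}$)
$g{\left(k,R \right)} = \frac{6}{5} - k$ ($g{\left(k,R \right)} = - (k - \frac{6}{5}) = - (- \frac{6}{5} + k) = \frac{6}{5} - k$)
$g{\left(J{\left(-1,-3 \right)},-10 \right)} 112 = \left(\frac{6}{5} - \left(-5\right) \left(-3\right) \left(-1\right)\right) 112 = \left(\frac{6}{5} - -15\right) 112 = \left(\frac{6}{5} + 15\right) 112 = \frac{81}{5} \cdot 112 = \frac{9072}{5}$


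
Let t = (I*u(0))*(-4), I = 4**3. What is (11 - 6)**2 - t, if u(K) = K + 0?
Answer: 25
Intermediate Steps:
u(K) = K
I = 64
t = 0 (t = (64*0)*(-4) = 0*(-4) = 0)
(11 - 6)**2 - t = (11 - 6)**2 - 1*0 = 5**2 + 0 = 25 + 0 = 25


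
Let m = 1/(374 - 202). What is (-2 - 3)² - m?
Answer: 4299/172 ≈ 24.994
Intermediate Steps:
m = 1/172 ≈ 0.0058140
(-2 - 3)² - m = (-2 - 3)² - 1*1/172 = (-5)² - 1/172 = 25 - 1/172 = 4299/172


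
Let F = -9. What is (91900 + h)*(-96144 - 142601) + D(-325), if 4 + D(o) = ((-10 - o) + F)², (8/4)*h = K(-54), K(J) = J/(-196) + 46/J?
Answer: -116109142239331/5292 ≈ -2.1941e+10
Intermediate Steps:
K(J) = 46/J - J/196 (K(J) = J*(-1/196) + 46/J = -J/196 + 46/J = 46/J - J/196)
h = -1525/5292 (h = (46/(-54) - 1/196*(-54))/2 = (46*(-1/54) + 27/98)/2 = (-23/27 + 27/98)/2 = (½)*(-1525/2646) = -1525/5292 ≈ -0.28817)
D(o) = -4 + (-19 - o)² (D(o) = -4 + ((-10 - o) - 9)² = -4 + (-19 - o)²)
(91900 + h)*(-96144 - 142601) + D(-325) = (91900 - 1525/5292)*(-96144 - 142601) + (-4 + (19 - 325)²) = (486333275/5292)*(-238745) + (-4 + (-306)²) = -116109637739875/5292 + (-4 + 93636) = -116109637739875/5292 + 93632 = -116109142239331/5292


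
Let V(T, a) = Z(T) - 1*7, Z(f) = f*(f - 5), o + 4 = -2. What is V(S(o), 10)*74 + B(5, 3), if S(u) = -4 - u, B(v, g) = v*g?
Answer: -947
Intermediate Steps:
o = -6 (o = -4 - 2 = -6)
B(v, g) = g*v
Z(f) = f*(-5 + f)
V(T, a) = -7 + T*(-5 + T) (V(T, a) = T*(-5 + T) - 1*7 = T*(-5 + T) - 7 = -7 + T*(-5 + T))
V(S(o), 10)*74 + B(5, 3) = (-7 + (-4 - 1*(-6))*(-5 + (-4 - 1*(-6))))*74 + 3*5 = (-7 + (-4 + 6)*(-5 + (-4 + 6)))*74 + 15 = (-7 + 2*(-5 + 2))*74 + 15 = (-7 + 2*(-3))*74 + 15 = (-7 - 6)*74 + 15 = -13*74 + 15 = -962 + 15 = -947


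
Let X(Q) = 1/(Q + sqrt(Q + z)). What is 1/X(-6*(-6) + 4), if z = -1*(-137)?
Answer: 40 + sqrt(177) ≈ 53.304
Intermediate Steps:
z = 137
X(Q) = 1/(Q + sqrt(137 + Q)) (X(Q) = 1/(Q + sqrt(Q + 137)) = 1/(Q + sqrt(137 + Q)))
1/X(-6*(-6) + 4) = 1/(1/((-6*(-6) + 4) + sqrt(137 + (-6*(-6) + 4)))) = 1/(1/((36 + 4) + sqrt(137 + (36 + 4)))) = 1/(1/(40 + sqrt(137 + 40))) = 1/(1/(40 + sqrt(177))) = 40 + sqrt(177)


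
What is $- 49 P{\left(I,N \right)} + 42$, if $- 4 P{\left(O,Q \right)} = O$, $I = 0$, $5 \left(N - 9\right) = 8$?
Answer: $42$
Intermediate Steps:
$N = \frac{53}{5}$ ($N = 9 + \frac{1}{5} \cdot 8 = 9 + \frac{8}{5} = \frac{53}{5} \approx 10.6$)
$P{\left(O,Q \right)} = - \frac{O}{4}$
$- 49 P{\left(I,N \right)} + 42 = - 49 \left(\left(- \frac{1}{4}\right) 0\right) + 42 = \left(-49\right) 0 + 42 = 0 + 42 = 42$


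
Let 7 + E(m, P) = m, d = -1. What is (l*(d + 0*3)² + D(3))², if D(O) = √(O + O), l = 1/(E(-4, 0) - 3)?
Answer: 1177/196 - √6/7 ≈ 5.6552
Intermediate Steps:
E(m, P) = -7 + m
l = -1/14 (l = 1/((-7 - 4) - 3) = 1/(-11 - 3) = 1/(-14) = -1/14 ≈ -0.071429)
D(O) = √2*√O (D(O) = √(2*O) = √2*√O)
(l*(d + 0*3)² + D(3))² = (-(-1 + 0*3)²/14 + √2*√3)² = (-(-1 + 0)²/14 + √6)² = (-1/14*(-1)² + √6)² = (-1/14*1 + √6)² = (-1/14 + √6)²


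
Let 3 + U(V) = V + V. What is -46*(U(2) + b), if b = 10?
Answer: -506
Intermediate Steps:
U(V) = -3 + 2*V (U(V) = -3 + (V + V) = -3 + 2*V)
-46*(U(2) + b) = -46*((-3 + 2*2) + 10) = -46*((-3 + 4) + 10) = -46*(1 + 10) = -46*11 = -506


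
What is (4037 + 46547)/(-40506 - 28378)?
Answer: -12646/17221 ≈ -0.73434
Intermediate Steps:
(4037 + 46547)/(-40506 - 28378) = 50584/(-68884) = 50584*(-1/68884) = -12646/17221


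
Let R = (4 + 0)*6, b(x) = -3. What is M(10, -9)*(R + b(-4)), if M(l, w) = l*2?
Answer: 420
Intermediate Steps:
M(l, w) = 2*l
R = 24 (R = 4*6 = 24)
M(10, -9)*(R + b(-4)) = (2*10)*(24 - 3) = 20*21 = 420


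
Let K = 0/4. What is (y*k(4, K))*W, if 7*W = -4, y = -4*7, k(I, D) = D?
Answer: 0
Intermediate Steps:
K = 0 (K = 0*(1/4) = 0)
y = -28
W = -4/7 (W = (1/7)*(-4) = -4/7 ≈ -0.57143)
(y*k(4, K))*W = -28*0*(-4/7) = 0*(-4/7) = 0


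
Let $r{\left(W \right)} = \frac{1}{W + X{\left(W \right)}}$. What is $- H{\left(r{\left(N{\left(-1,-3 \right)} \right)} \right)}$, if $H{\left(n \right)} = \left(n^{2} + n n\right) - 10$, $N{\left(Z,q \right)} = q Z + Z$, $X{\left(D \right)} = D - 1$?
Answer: $\frac{88}{9} \approx 9.7778$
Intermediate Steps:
$X{\left(D \right)} = -1 + D$
$N{\left(Z,q \right)} = Z + Z q$ ($N{\left(Z,q \right)} = Z q + Z = Z + Z q$)
$r{\left(W \right)} = \frac{1}{-1 + 2 W}$ ($r{\left(W \right)} = \frac{1}{W + \left(-1 + W\right)} = \frac{1}{-1 + 2 W}$)
$H{\left(n \right)} = -10 + 2 n^{2}$ ($H{\left(n \right)} = \left(n^{2} + n^{2}\right) - 10 = 2 n^{2} - 10 = -10 + 2 n^{2}$)
$- H{\left(r{\left(N{\left(-1,-3 \right)} \right)} \right)} = - (-10 + 2 \left(\frac{1}{-1 + 2 \left(- (1 - 3)\right)}\right)^{2}) = - (-10 + 2 \left(\frac{1}{-1 + 2 \left(\left(-1\right) \left(-2\right)\right)}\right)^{2}) = - (-10 + 2 \left(\frac{1}{-1 + 2 \cdot 2}\right)^{2}) = - (-10 + 2 \left(\frac{1}{-1 + 4}\right)^{2}) = - (-10 + 2 \left(\frac{1}{3}\right)^{2}) = - (-10 + \frac{2}{9}) = \left(-1\right) \left(- \frac{88}{9}\right) = \frac{88}{9}$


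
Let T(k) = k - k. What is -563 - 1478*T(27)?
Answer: -563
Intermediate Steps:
T(k) = 0
-563 - 1478*T(27) = -563 - 1478*0 = -563 + 0 = -563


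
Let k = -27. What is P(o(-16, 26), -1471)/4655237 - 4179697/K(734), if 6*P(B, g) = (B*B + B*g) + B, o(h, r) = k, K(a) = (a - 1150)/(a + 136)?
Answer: 8464003854988407/968289296 ≈ 8.7412e+6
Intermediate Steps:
K(a) = (-1150 + a)/(136 + a)
o(h, r) = -27
P(B, g) = B/6 + B**2/6 + B*g/6 (P(B, g) = ((B*B + B*g) + B)/6 = ((B**2 + B*g) + B)/6 = (B + B**2 + B*g)/6 = B/6 + B**2/6 + B*g/6)
P(o(-16, 26), -1471)/4655237 - 4179697/K(734) = ((1/6)*(-27)*(1 - 27 - 1471))/4655237 - 4179697*(136 + 734)/(-1150 + 734) = ((1/6)*(-27)*(-1497))*(1/4655237) - 4179697/(-416/870) = (13473/2)*(1/4655237) - 4179697/((1/870)*(-416)) = 13473/9310474 - 4179697/(-208/435) = 13473/9310474 - 4179697*(-435/208) = 13473/9310474 + 1818168195/208 = 8464003854988407/968289296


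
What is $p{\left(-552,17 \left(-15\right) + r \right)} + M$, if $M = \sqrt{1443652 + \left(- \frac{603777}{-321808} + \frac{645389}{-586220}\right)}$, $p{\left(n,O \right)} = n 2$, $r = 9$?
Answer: $-1104 + \frac{\sqrt{200695539146426666602340205}}{11790642860} \approx 97.521$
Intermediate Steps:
$p{\left(n,O \right)} = 2 n$
$M = \frac{\sqrt{200695539146426666602340205}}{11790642860}$ ($M = \sqrt{1443652 + \left(\left(-603777\right) \left(- \frac{1}{321808}\right) + 645389 \left(- \frac{1}{586220}\right)\right)} = \sqrt{1443652 + \left(\frac{603777}{321808} - \frac{645389}{586220}\right)} = \sqrt{1443652 + \frac{36563702407}{47162571440}} = \sqrt{\frac{68086377148201287}{47162571440}} = \frac{\sqrt{200695539146426666602340205}}{11790642860} \approx 1201.5$)
$p{\left(-552,17 \left(-15\right) + r \right)} + M = 2 \left(-552\right) + \frac{\sqrt{200695539146426666602340205}}{11790642860} = -1104 + \frac{\sqrt{200695539146426666602340205}}{11790642860}$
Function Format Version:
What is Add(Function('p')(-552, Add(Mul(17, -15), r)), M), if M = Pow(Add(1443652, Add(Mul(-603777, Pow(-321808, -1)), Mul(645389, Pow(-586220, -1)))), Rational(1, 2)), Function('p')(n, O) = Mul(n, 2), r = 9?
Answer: Add(-1104, Mul(Rational(1, 11790642860), Pow(200695539146426666602340205, Rational(1, 2)))) ≈ 97.521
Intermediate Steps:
Function('p')(n, O) = Mul(2, n)
M = Mul(Rational(1, 11790642860), Pow(200695539146426666602340205, Rational(1, 2))) (M = Pow(Add(1443652, Add(Mul(-603777, Rational(-1, 321808)), Mul(645389, Rational(-1, 586220)))), Rational(1, 2)) = Pow(Add(1443652, Add(Rational(603777, 321808), Rational(-645389, 586220))), Rational(1, 2)) = Pow(Add(1443652, Rational(36563702407, 47162571440)), Rational(1, 2)) = Pow(Rational(68086377148201287, 47162571440), Rational(1, 2)) = Mul(Rational(1, 11790642860), Pow(200695539146426666602340205, Rational(1, 2))) ≈ 1201.5)
Add(Function('p')(-552, Add(Mul(17, -15), r)), M) = Add(Mul(2, -552), Mul(Rational(1, 11790642860), Pow(200695539146426666602340205, Rational(1, 2)))) = Add(-1104, Mul(Rational(1, 11790642860), Pow(200695539146426666602340205, Rational(1, 2))))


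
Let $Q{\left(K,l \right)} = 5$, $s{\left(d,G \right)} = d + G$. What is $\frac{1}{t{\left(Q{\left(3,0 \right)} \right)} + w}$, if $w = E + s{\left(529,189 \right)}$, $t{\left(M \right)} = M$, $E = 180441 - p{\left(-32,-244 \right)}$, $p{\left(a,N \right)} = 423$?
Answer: $\frac{1}{180741} \approx 5.5328 \cdot 10^{-6}$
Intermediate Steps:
$s{\left(d,G \right)} = G + d$
$E = 180018$ ($E = 180441 - 423 = 180018$)
$w = 180736$ ($w = 180018 + \left(189 + 529\right) = 180018 + 718 = 180736$)
$\frac{1}{t{\left(Q{\left(3,0 \right)} \right)} + w} = \frac{1}{5 + 180736} = \frac{1}{180741}$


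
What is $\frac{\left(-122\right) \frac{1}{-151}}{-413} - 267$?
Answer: $- \frac{16651043}{62363} \approx -267.0$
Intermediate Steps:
$\frac{\left(-122\right) \frac{1}{-151}}{-413} - 267 = \left(-122\right) \left(- \frac{1}{151}\right) \left(- \frac{1}{413}\right) - 267 = \frac{122}{151} \left(- \frac{1}{413}\right) - 267 = - \frac{122}{62363} - 267 = - \frac{16651043}{62363}$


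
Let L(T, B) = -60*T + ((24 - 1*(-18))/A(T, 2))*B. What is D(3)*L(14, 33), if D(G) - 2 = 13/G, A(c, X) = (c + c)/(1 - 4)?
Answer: -12521/2 ≈ -6260.5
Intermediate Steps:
A(c, X) = -2*c/3 (A(c, X) = (2*c)/(-3) = (2*c)*(-⅓) = -2*c/3)
D(G) = 2 + 13/G
L(T, B) = -60*T - 63*B/T (L(T, B) = -60*T + ((24 - 1*(-18))/((-2*T/3)))*B = -60*T + ((24 + 18)*(-3/(2*T)))*B = -60*T + (42*(-3/(2*T)))*B = -60*T + (-63/T)*B = -60*T - 63*B/T)
D(3)*L(14, 33) = (2 + 13/3)*(-60*14 - 63*33/14) = (2 + 13*(⅓))*(-840 - 63*33*1/14) = (2 + 13/3)*(-840 - 297/2) = (19/3)*(-1977/2) = -12521/2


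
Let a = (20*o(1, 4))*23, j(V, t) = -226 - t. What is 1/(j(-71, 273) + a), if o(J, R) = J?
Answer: -1/39 ≈ -0.025641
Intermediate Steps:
a = 460 (a = (20*1)*23 = 20*23 = 460)
1/(j(-71, 273) + a) = 1/((-226 - 1*273) + 460) = 1/((-226 - 273) + 460) = 1/(-499 + 460) = 1/(-39) = -1/39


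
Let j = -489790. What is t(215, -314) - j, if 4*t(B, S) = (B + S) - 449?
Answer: 489653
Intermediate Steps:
t(B, S) = -449/4 + B/4 + S/4 (t(B, S) = ((B + S) - 449)/4 = (-449 + B + S)/4 = -449/4 + B/4 + S/4)
t(215, -314) - j = (-449/4 + (¼)*215 + (¼)*(-314)) - 1*(-489790) = (-449/4 + 215/4 - 157/2) + 489790 = -137 + 489790 = 489653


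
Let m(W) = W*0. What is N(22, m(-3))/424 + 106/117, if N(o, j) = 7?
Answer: 45763/49608 ≈ 0.92249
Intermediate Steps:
m(W) = 0
N(22, m(-3))/424 + 106/117 = 7/424 + 106/117 = 45763/49608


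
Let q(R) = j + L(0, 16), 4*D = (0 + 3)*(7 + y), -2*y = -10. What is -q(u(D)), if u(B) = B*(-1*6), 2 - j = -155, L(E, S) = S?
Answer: -173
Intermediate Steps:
y = 5 (y = -1/2*(-10) = 5)
j = 157 (j = 2 - 1*(-155) = 2 + 155 = 157)
D = 9 (D = ((0 + 3)*(7 + 5))/4 = (3*12)/4 = (1/4)*36 = 9)
u(B) = -6*B (u(B) = B*(-6) = -6*B)
q(R) = 173 (q(R) = 157 + 16 = 173)
-q(u(D)) = -1*173 = -173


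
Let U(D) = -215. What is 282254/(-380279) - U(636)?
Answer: 81477731/380279 ≈ 214.26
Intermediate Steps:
282254/(-380279) - U(636) = 282254/(-380279) - 1*(-215) = 282254*(-1/380279) + 215 = -282254/380279 + 215 = 81477731/380279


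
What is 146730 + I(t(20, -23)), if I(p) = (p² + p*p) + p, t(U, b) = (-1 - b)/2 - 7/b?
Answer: 77761350/529 ≈ 1.4700e+5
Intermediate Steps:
t(U, b) = -½ - 7/b - b/2 (t(U, b) = (-1 - b)*(½) - 7/b = (-½ - b/2) - 7/b = -½ - 7/b - b/2)
I(p) = p + 2*p² (I(p) = (p² + p²) + p = 2*p² + p = p + 2*p²)
146730 + I(t(20, -23)) = 146730 + ((½)*(-14 - 1*(-23)*(1 - 23))/(-23))*(1 + 2*((½)*(-14 - 1*(-23)*(1 - 23))/(-23))) = 146730 + ((½)*(-1/23)*(-14 - 1*(-23)*(-22)))*(1 + 2*((½)*(-1/23)*(-14 - 1*(-23)*(-22)))) = 146730 + ((½)*(-1/23)*(-14 - 506))*(1 + 2*((½)*(-1/23)*(-14 - 506))) = 146730 + ((½)*(-1/23)*(-520))*(1 + 2*((½)*(-1/23)*(-520))) = 146730 + 260*(1 + 2*(260/23))/23 = 146730 + 260*(1 + 520/23)/23 = 146730 + (260/23)*(543/23) = 146730 + 141180/529 = 77761350/529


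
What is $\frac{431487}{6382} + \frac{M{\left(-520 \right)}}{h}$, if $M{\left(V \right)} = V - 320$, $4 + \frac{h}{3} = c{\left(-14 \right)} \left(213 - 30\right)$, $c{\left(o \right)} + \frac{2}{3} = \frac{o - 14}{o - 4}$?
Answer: $\frac{7143819}{108494} \approx 65.845$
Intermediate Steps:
$c{\left(o \right)} = - \frac{2}{3} + \frac{-14 + o}{-4 + o}$ ($c{\left(o \right)} = - \frac{2}{3} + \frac{o - 14}{o - 4} = - \frac{2}{3} + \frac{-14 + o}{-4 + o}$)
$h = 476$ ($h = -12 + 3 \frac{-34 - 14}{3 \left(-4 - 14\right)} \left(213 - 30\right) = -12 + 3 \cdot \frac{1}{3} \frac{1}{-18} \left(-48\right) 183 = -12 + 3 \cdot \frac{1}{3} \left(- \frac{1}{18}\right) \left(-48\right) 183 = -12 + 3 \cdot \frac{8}{9} \cdot 183 = -12 + 3 \cdot \frac{488}{3} = -12 + 488 = 476$)
$M{\left(V \right)} = -320 + V$ ($M{\left(V \right)} = V - 320 = -320 + V$)
$\frac{431487}{6382} + \frac{M{\left(-520 \right)}}{h} = \frac{431487}{6382} + \frac{-320 - 520}{476} = 431487 \cdot \frac{1}{6382} - \frac{30}{17} = \frac{431487}{6382} - \frac{30}{17} = \frac{7143819}{108494}$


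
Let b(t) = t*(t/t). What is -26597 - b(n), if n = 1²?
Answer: -26598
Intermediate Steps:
n = 1
b(t) = t (b(t) = t*1 = t)
-26597 - b(n) = -26597 - 1*1 = -26597 - 1 = -26598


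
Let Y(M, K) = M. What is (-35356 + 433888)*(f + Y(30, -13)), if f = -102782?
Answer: -40949960064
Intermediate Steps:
(-35356 + 433888)*(f + Y(30, -13)) = (-35356 + 433888)*(-102782 + 30) = 398532*(-102752) = -40949960064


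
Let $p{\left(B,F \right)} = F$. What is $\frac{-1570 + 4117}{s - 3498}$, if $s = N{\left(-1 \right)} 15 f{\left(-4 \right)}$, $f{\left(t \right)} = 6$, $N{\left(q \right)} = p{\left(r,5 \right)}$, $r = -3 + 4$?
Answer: $- \frac{849}{1016} \approx -0.83563$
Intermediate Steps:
$r = 1$
$N{\left(q \right)} = 5$
$s = 450$ ($s = 5 \cdot 15 \cdot 6 = 75 \cdot 6 = 450$)
$\frac{-1570 + 4117}{s - 3498} = \frac{-1570 + 4117}{450 - 3498} = \frac{2547}{-3048} = 2547 \left(- \frac{1}{3048}\right) = - \frac{849}{1016}$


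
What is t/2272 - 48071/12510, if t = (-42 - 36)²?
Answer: -4138309/3552840 ≈ -1.1648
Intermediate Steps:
t = 6084 (t = (-78)² = 6084)
t/2272 - 48071/12510 = 6084/2272 - 48071/12510 = 6084*(1/2272) - 48071*1/12510 = 1521/568 - 48071/12510 = -4138309/3552840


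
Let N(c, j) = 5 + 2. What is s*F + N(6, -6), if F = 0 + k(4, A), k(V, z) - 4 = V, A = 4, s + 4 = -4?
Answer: -57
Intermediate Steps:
N(c, j) = 7
s = -8 (s = -4 - 4 = -8)
k(V, z) = 4 + V
F = 8 (F = 0 + (4 + 4) = 0 + 8 = 8)
s*F + N(6, -6) = -8*8 + 7 = -64 + 7 = -57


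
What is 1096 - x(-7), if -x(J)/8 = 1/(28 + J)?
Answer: 23024/21 ≈ 1096.4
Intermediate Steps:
x(J) = -8/(28 + J)
1096 - x(-7) = 1096 - (-8)/(28 - 7) = 1096 - (-8)/21 = 1096 - 1*(-8/21) = 1096 + 8/21 = 23024/21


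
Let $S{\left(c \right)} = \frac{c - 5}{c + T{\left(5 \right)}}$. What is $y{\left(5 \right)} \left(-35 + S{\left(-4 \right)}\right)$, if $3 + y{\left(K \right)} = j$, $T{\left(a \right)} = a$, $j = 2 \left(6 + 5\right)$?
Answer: $-836$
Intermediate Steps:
$j = 22$ ($j = 2 \cdot 11 = 22$)
$y{\left(K \right)} = 19$ ($y{\left(K \right)} = -3 + 22 = 19$)
$S{\left(c \right)} = \frac{-5 + c}{5 + c}$ ($S{\left(c \right)} = \frac{c - 5}{c + 5} = \frac{-5 + c}{5 + c}$)
$y{\left(5 \right)} \left(-35 + S{\left(-4 \right)}\right) = 19 \left(-35 + \frac{-5 - 4}{5 - 4}\right) = 19 \left(-35 + 1^{-1} \left(-9\right)\right) = 19 \left(-35 + 1 \left(-9\right)\right) = 19 \left(-35 - 9\right) = 19 \left(-44\right) = -836$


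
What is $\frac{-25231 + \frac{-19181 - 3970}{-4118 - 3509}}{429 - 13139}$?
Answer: $\frac{96206843}{48469585} \approx 1.9849$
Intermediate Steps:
$\frac{-25231 + \frac{-19181 - 3970}{-4118 - 3509}}{429 - 13139} = \frac{-25231 - \frac{23151}{-7627}}{-12710} = \left(-25231 - - \frac{23151}{7627}\right) \left(- \frac{1}{12710}\right) = \left(-25231 + \frac{23151}{7627}\right) \left(- \frac{1}{12710}\right) = \left(- \frac{192413686}{7627}\right) \left(- \frac{1}{12710}\right) = \frac{96206843}{48469585}$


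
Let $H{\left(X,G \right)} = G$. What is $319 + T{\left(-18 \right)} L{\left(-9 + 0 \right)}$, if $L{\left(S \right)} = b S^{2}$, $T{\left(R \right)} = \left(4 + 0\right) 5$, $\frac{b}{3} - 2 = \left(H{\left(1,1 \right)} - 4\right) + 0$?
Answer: $-4541$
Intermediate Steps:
$b = -3$ ($b = 6 + 3 \left(\left(1 - 4\right) + 0\right) = 6 + 3 \left(-3 + 0\right) = 6 + 3 \left(-3\right) = 6 - 9 = -3$)
$T{\left(R \right)} = 20$ ($T{\left(R \right)} = 4 \cdot 5 = 20$)
$L{\left(S \right)} = - 3 S^{2}$
$319 + T{\left(-18 \right)} L{\left(-9 + 0 \right)} = 319 + 20 \left(- 3 \left(-9 + 0\right)^{2}\right) = 319 + 20 \left(- 3 \left(-9\right)^{2}\right) = 319 + 20 \left(\left(-3\right) 81\right) = 319 + 20 \left(-243\right) = 319 - 4860 = -4541$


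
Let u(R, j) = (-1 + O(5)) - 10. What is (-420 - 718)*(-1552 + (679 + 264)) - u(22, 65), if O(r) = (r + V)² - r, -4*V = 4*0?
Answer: 693033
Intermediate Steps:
V = 0 (V = -0 = -¼*0 = 0)
O(r) = r² - r (O(r) = (r + 0)² - r = r² - r)
u(R, j) = 9 (u(R, j) = (-1 + 5*(-1 + 5)) - 10 = (-1 + 5*4) - 10 = (-1 + 20) - 10 = 19 - 10 = 9)
(-420 - 718)*(-1552 + (679 + 264)) - u(22, 65) = (-420 - 718)*(-1552 + (679 + 264)) - 1*9 = -1138*(-1552 + 943) - 9 = -1138*(-609) - 9 = 693042 - 9 = 693033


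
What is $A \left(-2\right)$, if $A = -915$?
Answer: $1830$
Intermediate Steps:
$A \left(-2\right) = \left(-915\right) \left(-2\right) = 1830$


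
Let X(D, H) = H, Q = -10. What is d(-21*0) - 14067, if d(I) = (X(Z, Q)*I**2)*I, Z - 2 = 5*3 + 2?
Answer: -14067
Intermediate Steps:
Z = 19 (Z = 2 + (5*3 + 2) = 2 + (15 + 2) = 2 + 17 = 19)
d(I) = -10*I**3 (d(I) = (-10*I**2)*I = -10*I**3)
d(-21*0) - 14067 = -10*(-21*0)**3 - 14067 = -10*0**3 - 14067 = -10*0 - 14067 = 0 - 14067 = -14067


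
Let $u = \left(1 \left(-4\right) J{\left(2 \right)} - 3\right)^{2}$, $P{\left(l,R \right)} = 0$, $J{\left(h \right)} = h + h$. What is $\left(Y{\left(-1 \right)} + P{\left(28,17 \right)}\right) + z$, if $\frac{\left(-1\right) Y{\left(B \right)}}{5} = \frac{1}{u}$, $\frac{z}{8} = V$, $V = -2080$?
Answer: $- \frac{6007045}{361} \approx -16640.0$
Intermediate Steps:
$J{\left(h \right)} = 2 h$
$u = 361$ ($u = \left(1 \left(-4\right) 2 \cdot 2 - 3\right)^{2} = \left(\left(-4\right) 4 - 3\right)^{2} = \left(-16 - 3\right)^{2} = \left(-19\right)^{2} = 361$)
$z = -16640$ ($z = 8 \left(-2080\right) = -16640$)
$Y{\left(B \right)} = - \frac{5}{361}$
$\left(Y{\left(-1 \right)} + P{\left(28,17 \right)}\right) + z = \left(- \frac{5}{361} + 0\right) - 16640 = - \frac{5}{361} - 16640 = - \frac{6007045}{361}$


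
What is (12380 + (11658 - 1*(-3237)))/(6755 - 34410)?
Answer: -5455/5531 ≈ -0.98626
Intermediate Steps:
(12380 + (11658 - 1*(-3237)))/(6755 - 34410) = (12380 + (11658 + 3237))/(-27655) = (12380 + 14895)*(-1/27655) = 27275*(-1/27655) = -5455/5531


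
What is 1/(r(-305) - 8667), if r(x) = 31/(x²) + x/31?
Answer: -2883775/25022049589 ≈ -0.00011525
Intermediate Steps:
r(x) = 31/x² + x/31 (r(x) = 31/x² + x*(1/31) = 31/x² + x/31)
1/(r(-305) - 8667) = 1/((31/(-305)² + (1/31)*(-305)) - 8667) = 1/((31*(1/93025) - 305/31) - 8667) = 1/((31/93025 - 305/31) - 8667) = 1/(-28371664/2883775 - 8667) = 1/(-25022049589/2883775) = -2883775/25022049589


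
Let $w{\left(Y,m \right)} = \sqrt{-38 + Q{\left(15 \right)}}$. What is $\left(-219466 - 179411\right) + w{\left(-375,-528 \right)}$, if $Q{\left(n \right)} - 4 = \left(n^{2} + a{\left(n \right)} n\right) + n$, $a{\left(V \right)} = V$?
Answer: $-398877 + \sqrt{431} \approx -3.9886 \cdot 10^{5}$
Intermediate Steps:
$Q{\left(n \right)} = 4 + n + 2 n^{2}$ ($Q{\left(n \right)} = 4 + \left(\left(n^{2} + n n\right) + n\right) = 4 + \left(\left(n^{2} + n^{2}\right) + n\right) = 4 + \left(2 n^{2} + n\right) = 4 + \left(n + 2 n^{2}\right) = 4 + n + 2 n^{2}$)
$w{\left(Y,m \right)} = \sqrt{431}$ ($w{\left(Y,m \right)} = \sqrt{-38 + \left(4 + 15 + 2 \cdot 15^{2}\right)} = \sqrt{-38 + \left(4 + 15 + 2 \cdot 225\right)} = \sqrt{-38 + \left(4 + 15 + 450\right)} = \sqrt{-38 + 469} = \sqrt{431}$)
$\left(-219466 - 179411\right) + w{\left(-375,-528 \right)} = \left(-219466 - 179411\right) + \sqrt{431} = -398877 + \sqrt{431}$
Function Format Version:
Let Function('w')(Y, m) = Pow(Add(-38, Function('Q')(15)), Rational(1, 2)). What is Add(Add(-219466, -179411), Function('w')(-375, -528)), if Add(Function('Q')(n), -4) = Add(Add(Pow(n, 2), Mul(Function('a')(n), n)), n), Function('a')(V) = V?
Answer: Add(-398877, Pow(431, Rational(1, 2))) ≈ -3.9886e+5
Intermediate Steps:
Function('Q')(n) = Add(4, n, Mul(2, Pow(n, 2))) (Function('Q')(n) = Add(4, Add(Add(Pow(n, 2), Mul(n, n)), n)) = Add(4, Add(Add(Pow(n, 2), Pow(n, 2)), n)) = Add(4, Add(Mul(2, Pow(n, 2)), n)) = Add(4, Add(n, Mul(2, Pow(n, 2)))) = Add(4, n, Mul(2, Pow(n, 2))))
Function('w')(Y, m) = Pow(431, Rational(1, 2)) (Function('w')(Y, m) = Pow(Add(-38, Add(4, 15, Mul(2, Pow(15, 2)))), Rational(1, 2)) = Pow(Add(-38, Add(4, 15, Mul(2, 225))), Rational(1, 2)) = Pow(Add(-38, Add(4, 15, 450)), Rational(1, 2)) = Pow(Add(-38, 469), Rational(1, 2)) = Pow(431, Rational(1, 2)))
Add(Add(-219466, -179411), Function('w')(-375, -528)) = Add(Add(-219466, -179411), Pow(431, Rational(1, 2))) = Add(-398877, Pow(431, Rational(1, 2)))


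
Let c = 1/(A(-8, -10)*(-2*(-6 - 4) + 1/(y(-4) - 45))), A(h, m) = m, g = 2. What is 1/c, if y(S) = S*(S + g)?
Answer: -7390/37 ≈ -199.73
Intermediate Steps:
y(S) = S*(2 + S) (y(S) = S*(S + 2) = S*(2 + S))
c = -37/7390 (c = 1/(-10*(-2*(-6 - 4) + 1/(-4*(2 - 4) - 45))) = 1/(-10*(-2*(-10) + 1/(-4*(-2) - 45))) = 1/(-10*(20 + 1/(8 - 45))) = 1/(-10*(20 + 1/(-37))) = 1/(-10*(20 - 1/37)) = 1/(-10*739/37) = 1/(-7390/37) = -37/7390 ≈ -0.0050068)
1/c = 1/(-37/7390) = -7390/37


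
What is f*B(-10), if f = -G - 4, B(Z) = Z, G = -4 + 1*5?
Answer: 50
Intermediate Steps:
G = 1 (G = -4 + 5 = 1)
f = -5 (f = -1*1 - 4 = -1 - 4 = -5)
f*B(-10) = -5*(-10) = 50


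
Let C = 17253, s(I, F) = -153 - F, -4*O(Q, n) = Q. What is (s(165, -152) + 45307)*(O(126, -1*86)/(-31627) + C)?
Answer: 24721701975225/31627 ≈ 7.8166e+8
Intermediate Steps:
O(Q, n) = -Q/4
(s(165, -152) + 45307)*(O(126, -1*86)/(-31627) + C) = ((-153 - 1*(-152)) + 45307)*(-¼*126/(-31627) + 17253) = ((-153 + 152) + 45307)*(-63/2*(-1/31627) + 17253) = (-1 + 45307)*(63/63254 + 17253) = 45306*(1091321325/63254) = 24721701975225/31627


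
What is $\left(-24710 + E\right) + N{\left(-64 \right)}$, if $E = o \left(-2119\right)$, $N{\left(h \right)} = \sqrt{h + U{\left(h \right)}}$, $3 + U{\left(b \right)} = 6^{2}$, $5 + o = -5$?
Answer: $-3520 + i \sqrt{31} \approx -3520.0 + 5.5678 i$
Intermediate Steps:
$o = -10$ ($o = -5 - 5 = -10$)
$U{\left(b \right)} = 33$ ($U{\left(b \right)} = -3 + 6^{2} = -3 + 36 = 33$)
$N{\left(h \right)} = \sqrt{33 + h}$ ($N{\left(h \right)} = \sqrt{h + 33} = \sqrt{33 + h}$)
$E = 21190$ ($E = \left(-10\right) \left(-2119\right) = 21190$)
$\left(-24710 + E\right) + N{\left(-64 \right)} = \left(-24710 + 21190\right) + \sqrt{33 - 64} = -3520 + \sqrt{-31} = -3520 + i \sqrt{31}$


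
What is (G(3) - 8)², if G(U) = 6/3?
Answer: 36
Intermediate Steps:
G(U) = 2 (G(U) = 6*(⅓) = 2)
(G(3) - 8)² = (2 - 8)² = (-6)² = 36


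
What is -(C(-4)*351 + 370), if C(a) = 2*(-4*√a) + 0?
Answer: -370 + 5616*I ≈ -370.0 + 5616.0*I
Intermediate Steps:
C(a) = -8*√a (C(a) = -8*√a + 0 = -8*√a)
-(C(-4)*351 + 370) = -(-16*I*351 + 370) = -(-5616*I + 370) = -(370 - 5616*I) = -370 + 5616*I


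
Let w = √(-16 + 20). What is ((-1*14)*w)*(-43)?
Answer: 1204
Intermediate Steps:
w = 2 (w = √4 = 2)
((-1*14)*w)*(-43) = (-1*14*2)*(-43) = -14*2*(-43) = -28*(-43) = 1204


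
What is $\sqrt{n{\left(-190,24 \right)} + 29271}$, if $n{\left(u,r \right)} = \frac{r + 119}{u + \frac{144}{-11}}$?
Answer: $\frac{\sqrt{146080904794}}{2234} \approx 171.09$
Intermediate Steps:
$n{\left(u,r \right)} = \frac{119 + r}{- \frac{144}{11} + u}$ ($n{\left(u,r \right)} = \frac{119 + r}{u + 144 \left(- \frac{1}{11}\right)} = \frac{119 + r}{u - \frac{144}{11}} = \frac{119 + r}{- \frac{144}{11} + u}$)
$\sqrt{n{\left(-190,24 \right)} + 29271} = \sqrt{\frac{11 \left(119 + 24\right)}{-144 + 11 \left(-190\right)} + 29271} = \sqrt{11 \frac{1}{-144 - 2090} \cdot 143 + 29271} = \sqrt{11 \frac{1}{-2234} \cdot 143 + 29271} = \sqrt{11 \left(- \frac{1}{2234}\right) 143 + 29271} = \sqrt{- \frac{1573}{2234} + 29271} = \sqrt{\frac{65389841}{2234}} = \frac{\sqrt{146080904794}}{2234}$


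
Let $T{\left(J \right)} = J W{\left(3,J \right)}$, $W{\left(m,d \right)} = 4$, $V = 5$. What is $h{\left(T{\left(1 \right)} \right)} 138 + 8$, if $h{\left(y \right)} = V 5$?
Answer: $3458$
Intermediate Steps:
$T{\left(J \right)} = 4 J$ ($T{\left(J \right)} = J 4 = 4 J$)
$h{\left(y \right)} = 25$ ($h{\left(y \right)} = 5 \cdot 5 = 25$)
$h{\left(T{\left(1 \right)} \right)} 138 + 8 = 25 \cdot 138 + 8 = 3450 + 8 = 3458$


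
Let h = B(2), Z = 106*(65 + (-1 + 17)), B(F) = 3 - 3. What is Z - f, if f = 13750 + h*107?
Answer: -5164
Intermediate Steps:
B(F) = 0
Z = 8586 (Z = 106*(65 + 16) = 106*81 = 8586)
h = 0
f = 13750 (f = 13750 + 0*107 = 13750 + 0 = 13750)
Z - f = 8586 - 1*13750 = 8586 - 13750 = -5164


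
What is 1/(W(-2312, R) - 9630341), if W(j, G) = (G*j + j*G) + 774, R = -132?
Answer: -1/9019199 ≈ -1.1087e-7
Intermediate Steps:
W(j, G) = 774 + 2*G*j (W(j, G) = (G*j + G*j) + 774 = 2*G*j + 774 = 774 + 2*G*j)
1/(W(-2312, R) - 9630341) = 1/((774 + 2*(-132)*(-2312)) - 9630341) = 1/((774 + 610368) - 9630341) = 1/(611142 - 9630341) = 1/(-9019199) = -1/9019199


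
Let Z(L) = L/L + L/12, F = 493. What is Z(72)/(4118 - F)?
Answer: 7/3625 ≈ 0.0019310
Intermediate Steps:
Z(L) = 1 + L/12 (Z(L) = 1 + L*(1/12) = 1 + L/12)
Z(72)/(4118 - F) = (1 + (1/12)*72)/(4118 - 1*493) = (1 + 6)/(4118 - 493) = 7/3625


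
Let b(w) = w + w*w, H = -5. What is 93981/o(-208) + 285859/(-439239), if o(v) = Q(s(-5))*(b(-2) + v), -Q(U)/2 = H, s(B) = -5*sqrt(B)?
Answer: -41868989999/904832340 ≈ -46.273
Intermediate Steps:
b(w) = w + w**2
Q(U) = 10 (Q(U) = -2*(-5) = 10)
o(v) = 20 + 10*v (o(v) = 10*(-2*(1 - 2) + v) = 10*(-2*(-1) + v) = 10*(2 + v) = 20 + 10*v)
93981/o(-208) + 285859/(-439239) = 93981/(20 + 10*(-208)) + 285859/(-439239) = 93981/(20 - 2080) + 285859*(-1/439239) = 93981/(-2060) - 285859/439239 = 93981*(-1/2060) - 285859/439239 = -93981/2060 - 285859/439239 = -41868989999/904832340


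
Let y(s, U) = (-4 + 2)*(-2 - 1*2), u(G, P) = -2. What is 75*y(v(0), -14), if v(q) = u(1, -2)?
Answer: 600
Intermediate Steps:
v(q) = -2
y(s, U) = 8 (y(s, U) = -2*(-2 - 2) = -2*(-4) = 8)
75*y(v(0), -14) = 75*8 = 600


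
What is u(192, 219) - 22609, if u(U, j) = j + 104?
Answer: -22286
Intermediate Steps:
u(U, j) = 104 + j
u(192, 219) - 22609 = (104 + 219) - 22609 = 323 - 22609 = -22286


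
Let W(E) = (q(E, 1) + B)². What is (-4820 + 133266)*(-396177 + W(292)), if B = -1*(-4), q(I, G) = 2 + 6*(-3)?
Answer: -50868854718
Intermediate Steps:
q(I, G) = -16 (q(I, G) = 2 - 18 = -16)
B = 4
W(E) = 144 (W(E) = (-16 + 4)² = (-12)² = 144)
(-4820 + 133266)*(-396177 + W(292)) = (-4820 + 133266)*(-396177 + 144) = 128446*(-396033) = -50868854718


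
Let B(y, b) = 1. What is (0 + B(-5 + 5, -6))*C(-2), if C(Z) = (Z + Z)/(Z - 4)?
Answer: 2/3 ≈ 0.66667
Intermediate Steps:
C(Z) = 2*Z/(-4 + Z) (C(Z) = (2*Z)/(-4 + Z) = 2*Z/(-4 + Z))
(0 + B(-5 + 5, -6))*C(-2) = (0 + 1)*(2*(-2)/(-4 - 2)) = 1*(2*(-2)/(-6)) = 1*(2*(-2)*(-1/6)) = 1*(2/3) = 2/3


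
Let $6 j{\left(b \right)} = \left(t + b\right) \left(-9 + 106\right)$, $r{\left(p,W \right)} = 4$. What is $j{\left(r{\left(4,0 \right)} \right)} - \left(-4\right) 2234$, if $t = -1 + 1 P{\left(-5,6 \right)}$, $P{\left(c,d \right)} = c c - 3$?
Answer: $\frac{56041}{6} \approx 9340.2$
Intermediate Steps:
$P{\left(c,d \right)} = -3 + c^{2}$ ($P{\left(c,d \right)} = c^{2} - 3 = -3 + c^{2}$)
$t = 21$ ($t = -1 + 1 \left(-3 + \left(-5\right)^{2}\right) = -1 + 1 \left(-3 + 25\right) = -1 + 1 \cdot 22 = -1 + 22 = 21$)
$j{\left(b \right)} = \frac{679}{2} + \frac{97 b}{6}$ ($j{\left(b \right)} = \frac{\left(21 + b\right) \left(-9 + 106\right)}{6} = \frac{\left(21 + b\right) 97}{6} = \frac{2037 + 97 b}{6} = \frac{679}{2} + \frac{97 b}{6}$)
$j{\left(r{\left(4,0 \right)} \right)} - \left(-4\right) 2234 = \left(\frac{679}{2} + \frac{97}{6} \cdot 4\right) - \left(-4\right) 2234 = \left(\frac{679}{2} + \frac{194}{3}\right) - -8936 = \frac{2425}{6} + 8936 = \frac{56041}{6}$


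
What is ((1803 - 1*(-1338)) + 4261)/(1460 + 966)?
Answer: 3701/1213 ≈ 3.0511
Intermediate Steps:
((1803 - 1*(-1338)) + 4261)/(1460 + 966) = ((1803 + 1338) + 4261)/2426 = (3141 + 4261)*(1/2426) = 7402*(1/2426) = 3701/1213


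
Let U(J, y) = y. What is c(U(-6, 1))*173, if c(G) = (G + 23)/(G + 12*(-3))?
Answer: -4152/35 ≈ -118.63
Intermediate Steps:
c(G) = (23 + G)/(-36 + G) (c(G) = (23 + G)/(G - 36) = (23 + G)/(-36 + G))
c(U(-6, 1))*173 = ((23 + 1)/(-36 + 1))*173 = (24/(-35))*173 = -1/35*24*173 = -24/35*173 = -4152/35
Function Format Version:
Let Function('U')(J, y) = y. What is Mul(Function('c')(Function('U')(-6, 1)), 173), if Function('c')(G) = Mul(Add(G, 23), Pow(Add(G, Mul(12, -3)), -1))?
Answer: Rational(-4152, 35) ≈ -118.63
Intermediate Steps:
Function('c')(G) = Mul(Pow(Add(-36, G), -1), Add(23, G)) (Function('c')(G) = Mul(Add(23, G), Pow(Add(G, -36), -1)) = Mul(Add(23, G), Pow(Add(-36, G), -1)) = Mul(Pow(Add(-36, G), -1), Add(23, G)))
Mul(Function('c')(Function('U')(-6, 1)), 173) = Mul(Mul(Pow(Add(-36, 1), -1), Add(23, 1)), 173) = Mul(Mul(Pow(-35, -1), 24), 173) = Mul(Mul(Rational(-1, 35), 24), 173) = Mul(Rational(-24, 35), 173) = Rational(-4152, 35)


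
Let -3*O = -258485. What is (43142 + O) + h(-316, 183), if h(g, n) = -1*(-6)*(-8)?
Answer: 387767/3 ≈ 1.2926e+5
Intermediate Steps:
O = 258485/3 (O = -⅓*(-258485) = 258485/3 ≈ 86162.)
h(g, n) = -48 (h(g, n) = 6*(-8) = -48)
(43142 + O) + h(-316, 183) = (43142 + 258485/3) - 48 = 387911/3 - 48 = 387767/3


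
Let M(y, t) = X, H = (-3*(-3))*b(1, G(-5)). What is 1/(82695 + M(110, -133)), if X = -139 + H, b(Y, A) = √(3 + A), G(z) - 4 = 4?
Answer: 82556/6815492245 - 9*√11/6815492245 ≈ 1.2109e-5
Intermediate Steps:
G(z) = 8 (G(z) = 4 + 4 = 8)
H = 9*√11 (H = (-3*(-3))*√(3 + 8) = 9*√11 ≈ 29.850)
X = -139 + 9*√11 ≈ -109.15
M(y, t) = -139 + 9*√11
1/(82695 + M(110, -133)) = 1/(82695 + (-139 + 9*√11)) = 1/(82556 + 9*√11)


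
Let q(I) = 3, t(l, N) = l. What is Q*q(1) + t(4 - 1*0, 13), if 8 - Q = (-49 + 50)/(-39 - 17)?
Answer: 1571/56 ≈ 28.054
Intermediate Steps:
Q = 449/56 (Q = 8 - (-49 + 50)/(-39 - 17) = 8 - 1/(-56) = 8 - (-1)/56 = 8 - 1*(-1/56) = 8 + 1/56 = 449/56 ≈ 8.0179)
Q*q(1) + t(4 - 1*0, 13) = (449/56)*3 + (4 - 1*0) = 1347/56 + (4 + 0) = 1347/56 + 4 = 1571/56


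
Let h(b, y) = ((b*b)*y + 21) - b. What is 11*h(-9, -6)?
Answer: -5016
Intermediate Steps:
h(b, y) = 21 - b + y*b**2 (h(b, y) = (b**2*y + 21) - b = (y*b**2 + 21) - b = (21 + y*b**2) - b = 21 - b + y*b**2)
11*h(-9, -6) = 11*(21 - 1*(-9) - 6*(-9)**2) = 11*(21 + 9 - 6*81) = 11*(21 + 9 - 486) = 11*(-456) = -5016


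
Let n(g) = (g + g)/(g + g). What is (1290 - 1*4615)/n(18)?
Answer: -3325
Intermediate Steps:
n(g) = 1 (n(g) = (2*g)/((2*g)) = (2*g)*(1/(2*g)) = 1)
(1290 - 1*4615)/n(18) = (1290 - 1*4615)/1 = (1290 - 4615)*1 = -3325*1 = -3325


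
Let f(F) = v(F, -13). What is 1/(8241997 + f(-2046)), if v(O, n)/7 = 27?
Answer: 1/8242186 ≈ 1.2133e-7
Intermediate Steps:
v(O, n) = 189 (v(O, n) = 7*27 = 189)
f(F) = 189
1/(8241997 + f(-2046)) = 1/(8241997 + 189) = 1/8242186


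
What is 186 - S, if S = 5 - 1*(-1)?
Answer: 180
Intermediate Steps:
S = 6 (S = 5 + 1 = 6)
186 - S = 186 - 1*6 = 186 - 6 = 180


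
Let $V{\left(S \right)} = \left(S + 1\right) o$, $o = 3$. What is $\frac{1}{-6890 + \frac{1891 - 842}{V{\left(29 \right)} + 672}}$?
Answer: $- \frac{762}{5249131} \approx -0.00014517$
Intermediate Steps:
$V{\left(S \right)} = 3 + 3 S$ ($V{\left(S \right)} = \left(S + 1\right) 3 = \left(1 + S\right) 3 = 3 + 3 S$)
$\frac{1}{-6890 + \frac{1891 - 842}{V{\left(29 \right)} + 672}} = \frac{1}{-6890 + \frac{1891 - 842}{\left(3 + 3 \cdot 29\right) + 672}} = \frac{1}{-6890 + \frac{1049}{\left(3 + 87\right) + 672}} = \frac{1}{-6890 + \frac{1049}{90 + 672}} = \frac{1}{-6890 + \frac{1049}{762}} = \frac{1}{- \frac{5249131}{762}} = - \frac{762}{5249131}$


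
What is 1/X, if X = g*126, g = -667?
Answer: -1/84042 ≈ -1.1899e-5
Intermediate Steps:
X = -84042 (X = -667*126 = -84042)
1/X = 1/(-84042) = -1/84042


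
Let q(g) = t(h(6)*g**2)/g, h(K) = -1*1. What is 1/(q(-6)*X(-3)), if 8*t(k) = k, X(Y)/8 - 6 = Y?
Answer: 1/18 ≈ 0.055556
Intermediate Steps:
h(K) = -1
X(Y) = 48 + 8*Y
t(k) = k/8
q(g) = -g/8 (q(g) = ((-g**2)/8)/g = (-g**2/8)/g = -g/8)
1/(q(-6)*X(-3)) = 1/((-1/8*(-6))*(48 + 8*(-3))) = 1/(3*(48 - 24)/4) = 1/((3/4)*24) = 1/18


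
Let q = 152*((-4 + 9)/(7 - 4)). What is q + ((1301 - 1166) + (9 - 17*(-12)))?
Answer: 1804/3 ≈ 601.33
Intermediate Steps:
q = 760/3 (q = 152*(5/3) = 760/3 ≈ 253.33)
q + ((1301 - 1166) + (9 - 17*(-12))) = 760/3 + ((1301 - 1166) + (9 - 17*(-12))) = 760/3 + (135 + (9 + 204)) = 760/3 + (135 + 213) = 760/3 + 348 = 1804/3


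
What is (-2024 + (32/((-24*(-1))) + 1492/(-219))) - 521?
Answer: -186185/73 ≈ -2550.5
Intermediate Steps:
(-2024 + (32/((-24*(-1))) + 1492/(-219))) - 521 = (-2024 + (32/24 + 1492*(-1/219))) - 521 = (-2024 + (32*(1/24) - 1492/219)) - 521 = (-2024 + (4/3 - 1492/219)) - 521 = (-2024 - 400/73) - 521 = -148152/73 - 521 = -186185/73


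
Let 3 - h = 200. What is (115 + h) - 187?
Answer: -269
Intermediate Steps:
h = -197 (h = 3 - 1*200 = 3 - 200 = -197)
(115 + h) - 187 = (115 - 197) - 187 = -82 - 187 = -269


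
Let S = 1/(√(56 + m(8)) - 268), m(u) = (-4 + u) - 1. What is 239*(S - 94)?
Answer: -1612336542/71765 - 239*√59/71765 ≈ -22467.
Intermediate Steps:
m(u) = -5 + u
S = 1/(-268 + √59) (S = 1/(√(56 + (-5 + 8)) - 268) = 1/(√(56 + 3) - 268) = 1/(√59 - 268) = 1/(-268 + √59) ≈ -0.0038414)
239*(S - 94) = 239*((-268/71765 - √59/71765) - 94) = 239*(-6746178/71765 - √59/71765) = -1612336542/71765 - 239*√59/71765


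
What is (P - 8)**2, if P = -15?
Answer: 529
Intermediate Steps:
(P - 8)**2 = (-15 - 8)**2 = (-23)**2 = 529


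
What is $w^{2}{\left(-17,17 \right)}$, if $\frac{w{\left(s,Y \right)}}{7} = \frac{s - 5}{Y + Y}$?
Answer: $\frac{5929}{289} \approx 20.516$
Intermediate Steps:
$w{\left(s,Y \right)} = \frac{7 \left(-5 + s\right)}{2 Y}$ ($w{\left(s,Y \right)} = 7 \frac{s - 5}{Y + Y} = 7 \frac{-5 + s}{2 Y} = \frac{7 \left(-5 + s\right)}{2 Y}$)
$w^{2}{\left(-17,17 \right)} = \left(\frac{7 \left(-5 - 17\right)}{2 \cdot 17}\right)^{2} = \left(\frac{7}{2} \cdot \frac{1}{17} \left(-22\right)\right)^{2} = \left(- \frac{77}{17}\right)^{2} = \frac{5929}{289}$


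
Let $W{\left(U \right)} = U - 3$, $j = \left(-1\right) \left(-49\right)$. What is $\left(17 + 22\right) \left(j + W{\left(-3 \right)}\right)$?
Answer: $1677$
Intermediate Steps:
$j = 49$
$W{\left(U \right)} = -3 + U$ ($W{\left(U \right)} = U - 3 = -3 + U$)
$\left(17 + 22\right) \left(j + W{\left(-3 \right)}\right) = \left(17 + 22\right) \left(49 - 6\right) = 39 \left(49 - 6\right) = 39 \cdot 43 = 1677$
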